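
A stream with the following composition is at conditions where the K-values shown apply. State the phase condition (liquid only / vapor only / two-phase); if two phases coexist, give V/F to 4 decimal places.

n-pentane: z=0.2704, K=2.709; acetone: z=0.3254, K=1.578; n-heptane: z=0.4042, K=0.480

two-phase, V/F = 0.7282

ΣzᵢKᵢ = 1.4400; Σzᵢ/Kᵢ = 1.1481.
Both exceed 1, so a two-phase solution exists.
Material balance + equilibrium reduce to Σ zᵢ(Kᵢ−1)/(1+ψ(Kᵢ−1)) = 0.
Newton–Raphson from ψ = 0.61:
  ψ = 0.6100: g = 0.05748, g' = -0.4832 → ψ = 0.7290
  ψ = 0.7290: g = -0.00040, g' = -0.4939 → ψ = 0.7282
Converged at ψ = 0.7282.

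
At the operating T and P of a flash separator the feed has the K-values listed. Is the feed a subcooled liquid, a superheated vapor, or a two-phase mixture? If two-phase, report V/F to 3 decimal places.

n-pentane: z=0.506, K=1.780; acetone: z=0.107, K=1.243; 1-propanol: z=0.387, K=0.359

ΣzᵢKᵢ = 1.173; Σzᵢ/Kᵢ = 1.448.
Both exceed 1, so a two-phase solution exists.
Let ψ = V/F and solve Σ zᵢ(Kᵢ−1)/(1+ψ(Kᵢ−1)) = 0.
Newton iteration, ψ⁰ = 0.5:
  ψ = 0.500: g = -0.0579, g' = -0.509 → ψ = 0.386
  ψ = 0.386: g = -0.0026, g' = -0.468 → ψ = 0.381
Converged at ψ = 0.381.

two-phase, V/F = 0.381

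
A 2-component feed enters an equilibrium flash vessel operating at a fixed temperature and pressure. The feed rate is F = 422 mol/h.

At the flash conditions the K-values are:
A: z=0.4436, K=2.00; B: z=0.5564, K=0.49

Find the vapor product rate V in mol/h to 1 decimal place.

Binary case is linear: z₁(K₁−1)(1+ψ(K₂−1)) + z₂(K₂−1)(1+ψ(K₁−1)) = 0
⇒ ψ = [z₁(K₁−1)+z₂(K₂−1)] / [−(K₁−1)(K₂−1)] = 0.15984/0.51000 = 0.3134
Then V = ψ·F = 0.3134·422 = 132.3 mol/h and L = F − V = 289.7 mol/h.

V = 132.3 mol/h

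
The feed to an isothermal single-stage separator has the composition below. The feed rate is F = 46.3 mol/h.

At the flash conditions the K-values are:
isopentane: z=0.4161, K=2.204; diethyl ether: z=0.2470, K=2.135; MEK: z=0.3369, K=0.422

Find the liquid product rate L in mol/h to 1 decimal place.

L = 6.4 mol/h

Rachford–Rice: g(V/F) = Σ zᵢ(Kᵢ−1)/(1+V/F(Kᵢ−1)) = 0.
Feasibility: ΣzᵢKᵢ = 1.5866, Σzᵢ/Kᵢ = 1.1028 — both > 1, two phases present.
Iterate (Newton) starting at V/F = 0.55:
  V/F = 0.5500: g = 0.18851, g' = -0.5808 → V/F = 0.8746
  V/F = 0.8746: g = -0.00906, g' = -0.6835 → V/F = 0.8613
  V/F = 0.8613: g = -0.00007, g' = -0.6731 → V/F = 0.8612
Converged at V/F = 0.8612.
Then V = V/F·F = 0.8612·46.3 = 39.9 mol/h and L = F − V = 6.4 mol/h.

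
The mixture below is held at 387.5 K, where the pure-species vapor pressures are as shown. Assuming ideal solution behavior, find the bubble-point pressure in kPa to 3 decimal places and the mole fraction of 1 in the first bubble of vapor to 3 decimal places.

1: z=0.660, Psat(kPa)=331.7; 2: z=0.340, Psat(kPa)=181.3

Pbub = 280.564 kPa, y_1 = 0.780

At the bubble point ψ → 0, so ΣzᵢKᵢ = 1 with Kᵢ = Pᵢˢᵃᵗ/P ⇒ P = ΣzᵢPᵢˢᵃᵗ.
P = 0.660·331.7 + 0.340·181.3 = 280.564 kPa
yᵢ = zᵢPᵢˢᵃᵗ/P ⇒ y_1 = 0.660·331.7/280.564 = 0.780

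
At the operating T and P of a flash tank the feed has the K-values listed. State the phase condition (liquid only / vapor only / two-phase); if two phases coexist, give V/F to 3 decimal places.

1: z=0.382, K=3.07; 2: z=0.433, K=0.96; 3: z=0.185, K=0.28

two-phase, V/F = 0.753

ΣzᵢKᵢ = 1.640; Σzᵢ/Kᵢ = 1.236.
Both exceed 1, so a two-phase solution exists.
Material balance + equilibrium reduce to Σ zᵢ(Kᵢ−1)/(1+ψ(Kᵢ−1)) = 0.
Iterate (Newton) starting at ψ = 0.5:
  ψ = 0.500: g = 0.1628, g' = -0.630 → ψ = 0.758
  ψ = 0.758: g = -0.0035, g' = -0.714 → ψ = 0.753
Converged at ψ = 0.753.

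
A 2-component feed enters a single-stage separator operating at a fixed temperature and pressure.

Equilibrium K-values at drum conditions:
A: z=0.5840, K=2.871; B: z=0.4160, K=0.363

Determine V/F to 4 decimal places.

Rachford–Rice: g(V/F) = Σ zᵢ(Kᵢ−1)/(1+V/F(Kᵢ−1)) = 0.
Check two-phase: ΣzᵢKᵢ = 1.8277 > 1 and Σzᵢ/Kᵢ = 1.3494 > 1, so g(0) = 0.8277 > 0 and g(1) = -0.3494 < 0.
Binary case is linear: z₁(K₁−1)(1+V/F(K₂−1)) + z₂(K₂−1)(1+V/F(K₁−1)) = 0
⇒ V/F = [z₁(K₁−1)+z₂(K₂−1)] / [−(K₁−1)(K₂−1)] = 0.82767/1.19183 = 0.6945

V/F = 0.6945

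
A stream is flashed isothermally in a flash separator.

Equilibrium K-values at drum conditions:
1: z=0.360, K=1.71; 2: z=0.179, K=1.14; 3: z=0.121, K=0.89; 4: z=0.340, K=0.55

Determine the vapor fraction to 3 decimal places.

ψ = 0.503

Iterate (Newton) starting at ψ = 0.5:
  ψ = 0.500: g = 0.0006, g' = -0.218 → ψ = 0.503
Converged at ψ = 0.503.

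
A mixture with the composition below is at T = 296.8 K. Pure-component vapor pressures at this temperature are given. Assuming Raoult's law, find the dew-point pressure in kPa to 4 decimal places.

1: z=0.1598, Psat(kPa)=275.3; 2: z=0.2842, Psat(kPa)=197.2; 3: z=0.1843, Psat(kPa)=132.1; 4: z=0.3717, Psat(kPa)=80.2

Pdew = 124.2012 kPa

At the dew point ψ → 1, so Σzᵢ/Kᵢ = 1 with Kᵢ = Pᵢˢᵃᵗ/P ⇒ 1/P = Σzᵢ/Pᵢˢᵃᵗ.
1/P = 0.1598/275.3 + 0.2842/197.2 + 0.1843/132.1 + 0.3717/80.2 = 0.0080515 ⇒ P = 124.2012 kPa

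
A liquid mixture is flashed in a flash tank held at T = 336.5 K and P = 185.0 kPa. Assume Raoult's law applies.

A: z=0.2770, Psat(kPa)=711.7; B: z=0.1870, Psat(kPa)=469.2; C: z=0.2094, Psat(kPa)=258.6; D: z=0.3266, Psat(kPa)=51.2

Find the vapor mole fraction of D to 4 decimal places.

y_D = 0.1803

Raoult's law: Kᵢ = Pᵢˢᵃᵗ/P = Pᵢˢᵃᵗ/185.0.
  K_A = 711.7/185.0 = 3.847027, K_B = 469.2/185.0 = 2.536216, K_C = 258.6/185.0 = 1.397838, K_D = 51.2/185.0 = 0.276757
Newton iteration, β⁰ = 0.5:
  β = 0.5000: g = 0.18735, g' = -0.9657 → β = 0.6940
  β = 0.6940: g = -0.00493, g' = -1.0659 → β = 0.6894
Converged at β = 0.6894.
Compositions from xᵢ = zᵢ/(1+β(Kᵢ−1)), yᵢ = Kᵢxᵢ:
  A: x = 0.0935, y = 0.3597
  B: x = 0.0908, y = 0.2303
  C: x = 0.1643, y = 0.2297
  D: x = 0.6514, y = 0.1803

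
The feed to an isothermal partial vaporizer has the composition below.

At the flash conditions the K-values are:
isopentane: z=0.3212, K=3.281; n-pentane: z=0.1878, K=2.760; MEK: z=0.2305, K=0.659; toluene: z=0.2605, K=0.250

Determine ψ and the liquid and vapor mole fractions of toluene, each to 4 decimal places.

ψ = 0.6166, x_toluene = 0.4846, y_toluene = 0.1211

Material balance + equilibrium reduce to Σ zᵢ(Kᵢ−1)/(1+ψ(Kᵢ−1)) = 0.
Check two-phase: ΣzᵢKᵢ = 1.7892 > 1 and Σzᵢ/Kᵢ = 1.5577 > 1, so g(0) = 0.7892 > 0 and g(1) = -0.5577 < 0.
Iterate (Newton) starting at ψ = 0.53:
  ψ = 0.5300: g = 0.08248, g' = -0.9418 → ψ = 0.6176
  ψ = 0.6176: g = -0.00096, g' = -0.9731 → ψ = 0.6166
Converged at ψ = 0.6166.
Compositions from xᵢ = zᵢ/(1+ψ(Kᵢ−1)), yᵢ = Kᵢxᵢ:
  isopentane: x = 0.1335, y = 0.4379
  n-pentane: x = 0.0901, y = 0.2486
  MEK: x = 0.2919, y = 0.1923
  toluene: x = 0.4846, y = 0.1211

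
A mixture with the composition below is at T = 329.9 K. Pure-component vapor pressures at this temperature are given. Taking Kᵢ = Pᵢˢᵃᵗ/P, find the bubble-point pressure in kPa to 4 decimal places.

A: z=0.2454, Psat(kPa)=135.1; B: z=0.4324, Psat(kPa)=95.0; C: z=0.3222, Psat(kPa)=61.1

Pbub = 93.9180 kPa

At the bubble point ψ → 0, so ΣzᵢKᵢ = 1 with Kᵢ = Pᵢˢᵃᵗ/P ⇒ P = ΣzᵢPᵢˢᵃᵗ.
P = 0.2454·135.1 + 0.4324·95.0 + 0.3222·61.1 = 93.9180 kPa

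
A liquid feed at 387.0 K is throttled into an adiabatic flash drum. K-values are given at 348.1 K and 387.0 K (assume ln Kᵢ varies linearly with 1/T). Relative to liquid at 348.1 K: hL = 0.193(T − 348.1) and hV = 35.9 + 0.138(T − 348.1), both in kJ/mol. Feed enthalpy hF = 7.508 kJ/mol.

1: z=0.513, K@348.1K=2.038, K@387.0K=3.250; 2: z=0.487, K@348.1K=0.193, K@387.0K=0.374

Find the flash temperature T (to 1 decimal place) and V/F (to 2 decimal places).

Adiabatic flash: solve Rachford–Rice at each trial T, then check hF = ψ·hV(T) + (1−ψ)·hL(T).
  T = 348.1 K: K = (2.038, 0.193), RR gives ψ = 0.167, H_out = 5.978 kJ/mol
  T = 387.0 K: K = (3.250, 0.374), RR gives ψ = 0.603, H_out = 27.867 kJ/mol
  T = 367.6 K: K = (2.607, 0.274), RR gives ψ = 0.403, H_out = 17.807 kJ/mol
  T = 357.9 K: K = (2.314, 0.231), RR gives ψ = 0.297, H_out = 12.381 kJ/mol
  T = 353.0 K: K = (2.174, 0.211), RR gives ψ = 0.236, H_out = 9.341 kJ/mol
  T = 350.6 K: K = (2.107, 0.202), RR gives ψ = 0.203, H_out = 7.742 kJ/mol
  T = 349.4 K: K = (2.074, 0.198), RR gives ψ = 0.186, H_out = 6.909 kJ/mol
Linear interpolation between T = 349.4 (H_out = 6.909) and T = 350.6 (H_out = 7.742) on hF = 7.508 gives T ≈ 350.3 K, at which ψ = 0.20.

T = 350.3 K, V/F = 0.20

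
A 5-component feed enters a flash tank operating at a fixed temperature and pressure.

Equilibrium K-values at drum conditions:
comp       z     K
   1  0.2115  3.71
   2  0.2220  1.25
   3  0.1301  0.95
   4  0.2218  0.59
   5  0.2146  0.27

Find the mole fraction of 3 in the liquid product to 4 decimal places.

x_3 = 0.1326

Let ψ = V/F and solve Σ zᵢ(Kᵢ−1)/(1+ψ(Kᵢ−1)) = 0.
Check two-phase: ΣzᵢKᵢ = 1.3746 > 1 and Σzᵢ/Kᵢ = 1.5423 > 1, so g(0) = 0.3746 > 0 and g(1) = -0.5423 < 0.
Newton iteration, ψ⁰ = 0.5:
  ψ = 0.5000: g = -0.07505, g' = -0.6340 → ψ = 0.3816
  ψ = 0.3816: g = 0.00084, g' = -0.6594 → ψ = 0.3829
Converged at ψ = 0.3829.
Compositions from xᵢ = zᵢ/(1+ψ(Kᵢ−1)), yᵢ = Kᵢxᵢ:
  1: x = 0.1038, y = 0.3851
  2: x = 0.2026, y = 0.2533
  3: x = 0.1326, y = 0.1260
  4: x = 0.2631, y = 0.1552
  5: x = 0.2979, y = 0.0804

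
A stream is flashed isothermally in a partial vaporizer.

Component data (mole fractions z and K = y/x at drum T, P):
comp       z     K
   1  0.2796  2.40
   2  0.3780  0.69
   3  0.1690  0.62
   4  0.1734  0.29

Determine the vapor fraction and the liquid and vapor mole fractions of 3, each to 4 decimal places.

ψ = 0.1405, x_3 = 0.1785, y_3 = 0.1107

Rachford–Rice: g(ψ) = Σ zᵢ(Kᵢ−1)/(1+ψ(Kᵢ−1)) = 0.
g(0) = ΣzᵢKᵢ − 1 = 0.0869 and g(1) = 1 − Σzᵢ/Kᵢ = -0.5348, so a root lies in (0, 1).
Iterate (Newton) starting at ψ = 0.5:
  ψ = 0.5000: g = -0.17857, g' = -0.4878 → ψ = 0.1339
  ψ = 0.1339: g = 0.00367, g' = -0.5620 → ψ = 0.1404
  ψ = 0.1404: g = 0.00001, g' = -0.5575 → ψ = 0.1405
Converged at ψ = 0.1405.
Compositions from xᵢ = zᵢ/(1+ψ(Kᵢ−1)), yᵢ = Kᵢxᵢ:
  1: x = 0.2336, y = 0.5608
  2: x = 0.3952, y = 0.2727
  3: x = 0.1785, y = 0.1107
  4: x = 0.1926, y = 0.0559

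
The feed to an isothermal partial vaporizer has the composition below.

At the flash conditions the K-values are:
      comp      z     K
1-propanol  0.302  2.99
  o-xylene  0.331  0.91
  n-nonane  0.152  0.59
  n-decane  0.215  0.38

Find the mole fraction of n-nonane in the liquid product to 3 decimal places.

x_n-nonane = 0.191

Let ψ = V/F and solve Σ zᵢ(Kᵢ−1)/(1+ψ(Kᵢ−1)) = 0.
g(0) = ΣzᵢKᵢ − 1 = 0.376 and g(1) = 1 − Σzᵢ/Kᵢ = -0.288, so a root lies in (0, 1).
Newton–Raphson from ψ = 0.5:
  ψ = 0.500: g = -0.0015, g' = -0.517 → ψ = 0.497
Converged at ψ = 0.497.
Compositions from xᵢ = zᵢ/(1+ψ(Kᵢ−1)), yᵢ = Kᵢxᵢ:
  1-propanol: x = 0.152, y = 0.454
  o-xylene: x = 0.347, y = 0.315
  n-nonane: x = 0.191, y = 0.113
  n-decane: x = 0.311, y = 0.118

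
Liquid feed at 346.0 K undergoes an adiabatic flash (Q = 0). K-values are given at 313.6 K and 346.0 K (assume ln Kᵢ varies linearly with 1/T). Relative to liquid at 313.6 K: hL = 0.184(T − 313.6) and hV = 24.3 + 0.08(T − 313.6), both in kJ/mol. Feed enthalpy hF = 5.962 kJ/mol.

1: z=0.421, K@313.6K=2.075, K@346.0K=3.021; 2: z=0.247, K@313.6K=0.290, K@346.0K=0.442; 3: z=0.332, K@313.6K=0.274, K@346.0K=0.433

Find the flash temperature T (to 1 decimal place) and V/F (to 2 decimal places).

Adiabatic flash: solve Rachford–Rice at each trial T, then check hF = ψ·hV(T) + (1−ψ)·hL(T).
  T = 313.6 K: K = (2.075, 0.290, 0.274), RR gives ψ = 0.047, H_out = 1.137 kJ/mol
  T = 346.0 K: K = (3.021, 0.442, 0.433), RR gives ψ = 0.461, H_out = 15.612 kJ/mol
  T = 329.8 K: K = (2.527, 0.362, 0.348), RR gives ψ = 0.273, H_out = 9.145 kJ/mol
  T = 321.7 K: K = (2.296, 0.325, 0.310), RR gives ψ = 0.169, H_out = 5.450 kJ/mol
  T = 325.8 K: K = (2.411, 0.343, 0.329), RR gives ψ = 0.223, H_out = 7.378 kJ/mol
  T = 323.8 K: K = (2.354, 0.334, 0.320), RR gives ψ = 0.197, H_out = 6.454 kJ/mol
Linear interpolation between T = 321.7 (H_out = 5.450) and T = 323.8 (H_out = 6.454) on hF = 5.962 gives T ≈ 322.8 K, at which ψ = 0.18.

T = 322.8 K, V/F = 0.18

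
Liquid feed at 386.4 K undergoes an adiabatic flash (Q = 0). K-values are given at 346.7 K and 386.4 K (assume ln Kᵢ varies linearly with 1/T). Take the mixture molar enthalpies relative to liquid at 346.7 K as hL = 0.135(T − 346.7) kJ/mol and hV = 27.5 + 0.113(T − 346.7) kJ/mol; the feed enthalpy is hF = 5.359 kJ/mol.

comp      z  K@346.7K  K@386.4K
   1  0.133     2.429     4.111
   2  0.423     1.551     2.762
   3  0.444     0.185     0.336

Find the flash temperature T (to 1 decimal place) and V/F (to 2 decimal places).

Adiabatic flash: solve Rachford–Rice at each trial T, then check hF = ψ·hV(T) + (1−ψ)·hL(T).
  T = 346.7 K: K = (2.429, 1.551, 0.185), RR gives ψ = 0.090, H_out = 2.473 kJ/mol
  T = 386.4 K: K = (4.111, 2.762, 0.336), RR gives ψ = 0.616, H_out = 21.772 kJ/mol
  T = 366.5 K: K = (3.203, 2.101, 0.253), RR gives ψ = 0.407, H_out = 13.679 kJ/mol
  T = 356.6 K: K = (2.800, 1.813, 0.217), RR gives ψ = 0.273, H_out = 8.784 kJ/mol
  T = 351.6 K: K = (2.609, 1.677, 0.201), RR gives ψ = 0.189, H_out = 5.837 kJ/mol
  T = 349.1 K: K = (2.516, 1.612, 0.193), RR gives ψ = 0.141, H_out = 4.189 kJ/mol
  T = 350.4 K: K = (2.564, 1.646, 0.197), RR gives ψ = 0.166, H_out = 5.062 kJ/mol
Linear interpolation between T = 350.4 (H_out = 5.062) and T = 351.6 (H_out = 5.837) on hF = 5.359 gives T ≈ 350.9 K, at which ψ = 0.18.

T = 350.9 K, V/F = 0.18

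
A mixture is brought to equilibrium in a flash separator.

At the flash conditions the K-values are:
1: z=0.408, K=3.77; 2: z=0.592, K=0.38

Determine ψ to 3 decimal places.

ψ = 0.444

Material balance + equilibrium reduce to Σ zᵢ(Kᵢ−1)/(1+ψ(Kᵢ−1)) = 0.
g(0) = ΣzᵢKᵢ − 1 = 0.763 and g(1) = 1 − Σzᵢ/Kᵢ = -0.666, so a root lies in (0, 1).
Newton iteration, ψ⁰ = 0.5:
  ψ = 0.500: g = -0.0581, g' = -1.028 → ψ = 0.444
Converged at ψ = 0.444.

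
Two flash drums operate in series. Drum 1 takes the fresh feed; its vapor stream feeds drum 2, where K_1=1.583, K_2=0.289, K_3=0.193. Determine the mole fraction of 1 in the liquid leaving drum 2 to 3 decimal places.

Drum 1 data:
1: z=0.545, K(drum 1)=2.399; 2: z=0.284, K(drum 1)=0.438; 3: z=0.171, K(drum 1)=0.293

x_1 (drum 2) = 0.560

Drum 1:
Rachford–Rice: g(ψ₁) = Σ zᵢ(Kᵢ−1)/(1+ψ₁(Kᵢ−1)) = 0.
Check two-phase: ΣzᵢKᵢ = 1.482 > 1 and Σzᵢ/Kᵢ = 1.459 > 1, so g(0) = 0.482 > 0 and g(1) = -0.459 < 0.
Newton iteration, ψ₁⁰ = 0.53:
  ψ₁ = 0.530: g = 0.0172, g' = -0.752 → ψ₁ = 0.553
Converged at ψ₁ = 0.553.
Drum-1 compositions:
  1: x = 0.307, y = 0.737
  2: x = 0.412, y = 0.180
  3: x = 0.281, y = 0.082
Drum-2 feed = drum-1 vapor: z₂ = (0.7373, 0.1804, 0.0822).
Drum 2:
Material balance + equilibrium reduce to Σ zᵢ(Kᵢ−1)/(1+ψ₂(Kᵢ−1)) = 0.
Check two-phase: ΣzᵢKᵢ = 1.235 > 1 and Σzᵢ/Kᵢ = 1.516 > 1, so g(0) = 0.235 > 0 and g(1) = -0.516 < 0.
Newton–Raphson from ψ₂ = 0.5:
  ψ₂ = 0.500: g = 0.0225, g' = -0.520 → ψ₂ = 0.543
  ψ₂ = 0.543: g = -0.0008, g' = -0.557 → ψ₂ = 0.542
Converged at ψ₂ = 0.542.
  1: x = 0.560, y = 0.887
  2: x = 0.294, y = 0.085
  3: x = 0.146, y = 0.028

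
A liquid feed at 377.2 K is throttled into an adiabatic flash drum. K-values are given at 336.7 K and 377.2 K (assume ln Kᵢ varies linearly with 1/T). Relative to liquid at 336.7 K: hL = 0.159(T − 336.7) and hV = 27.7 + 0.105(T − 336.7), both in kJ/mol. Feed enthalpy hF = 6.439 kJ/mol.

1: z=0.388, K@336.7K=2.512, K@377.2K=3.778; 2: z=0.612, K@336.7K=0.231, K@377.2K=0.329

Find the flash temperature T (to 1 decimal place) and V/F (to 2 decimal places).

T = 346.5 K, V/F = 0.18

Adiabatic flash: solve Rachford–Rice at each trial T, then check hF = ψ·hV(T) + (1−ψ)·hL(T).
  T = 336.7 K: K = (2.512, 0.231), RR gives ψ = 0.100, H_out = 2.764 kJ/mol
  T = 377.2 K: K = (3.778, 0.329), RR gives ψ = 0.358, H_out = 15.572 kJ/mol
  T = 356.9 K: K = (3.115, 0.278), RR gives ψ = 0.248, H_out = 9.818 kJ/mol
  T = 346.8 K: K = (2.806, 0.254), RR gives ψ = 0.181, H_out = 6.532 kJ/mol
  T = 341.8 K: K = (2.659, 0.243), RR gives ψ = 0.143, H_out = 4.741 kJ/mol
  T = 344.3 K: K = (2.732, 0.248), RR gives ψ = 0.163, H_out = 5.653 kJ/mol
  T = 345.6 K: K = (2.770, 0.251), RR gives ψ = 0.173, H_out = 6.114 kJ/mol
Linear interpolation between T = 345.6 (H_out = 6.114) and T = 346.8 (H_out = 6.532) on hF = 6.439 gives T ≈ 346.5 K, at which ψ = 0.18.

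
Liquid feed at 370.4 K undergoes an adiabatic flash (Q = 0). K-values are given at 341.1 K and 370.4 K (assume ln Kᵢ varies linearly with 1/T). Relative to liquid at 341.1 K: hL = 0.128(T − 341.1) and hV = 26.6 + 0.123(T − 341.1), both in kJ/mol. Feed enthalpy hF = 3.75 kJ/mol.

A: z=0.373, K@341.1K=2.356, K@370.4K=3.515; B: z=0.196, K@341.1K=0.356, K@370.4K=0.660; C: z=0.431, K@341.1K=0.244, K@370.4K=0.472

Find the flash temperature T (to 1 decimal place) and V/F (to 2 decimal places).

T = 345.2 K, V/F = 0.12

Adiabatic flash: solve Rachford–Rice at each trial T, then check hF = ψ·hV(T) + (1−ψ)·hL(T).
  T = 341.1 K: K = (2.356, 0.356, 0.244), RR gives ψ = 0.055, H_out = 1.459 kJ/mol
  T = 370.4 K: K = (3.515, 0.660, 0.472), RR gives ψ = 0.537, H_out = 17.954 kJ/mol
  T = 355.8 K: K = (2.904, 0.491, 0.344), RR gives ψ = 0.281, H_out = 9.333 kJ/mol
  T = 348.5 K: K = (2.623, 0.420, 0.291), RR gives ψ = 0.171, H_out = 5.494 kJ/mol
  T = 344.8 K: K = (2.487, 0.387, 0.267), RR gives ψ = 0.114, H_out = 3.515 kJ/mol
  T = 346.6 K: K = (2.553, 0.403, 0.279), RR gives ψ = 0.142, H_out = 4.485 kJ/mol
Linear interpolation between T = 344.8 (H_out = 3.515) and T = 346.6 (H_out = 4.485) on hF = 3.75 gives T ≈ 345.2 K, at which ψ = 0.12.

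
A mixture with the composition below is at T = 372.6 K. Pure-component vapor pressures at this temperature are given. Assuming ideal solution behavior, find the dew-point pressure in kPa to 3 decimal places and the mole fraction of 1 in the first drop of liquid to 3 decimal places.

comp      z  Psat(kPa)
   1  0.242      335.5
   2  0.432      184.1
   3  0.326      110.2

At the dew point ψ → 1, so Σzᵢ/Kᵢ = 1 with Kᵢ = Pᵢˢᵃᵗ/P ⇒ 1/P = Σzᵢ/Pᵢˢᵃᵗ.
1/P = 0.242/335.5 + 0.432/184.1 + 0.326/110.2 = 0.006026 ⇒ P = 165.944 kPa
xᵢ = zᵢP/Pᵢˢᵃᵗ ⇒ x_1 = 0.242·165.944/335.5 = 0.120

Pdew = 165.944 kPa, x_1 = 0.120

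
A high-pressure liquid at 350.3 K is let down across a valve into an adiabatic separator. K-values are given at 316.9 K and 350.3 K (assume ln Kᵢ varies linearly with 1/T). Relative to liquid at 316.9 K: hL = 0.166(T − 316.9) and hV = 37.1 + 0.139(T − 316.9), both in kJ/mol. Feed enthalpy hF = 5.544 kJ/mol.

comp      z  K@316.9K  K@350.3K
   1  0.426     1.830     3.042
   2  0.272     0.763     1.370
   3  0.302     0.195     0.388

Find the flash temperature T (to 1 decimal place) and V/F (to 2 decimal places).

T = 318.4 K, V/F = 0.14

Adiabatic flash: solve Rachford–Rice at each trial T, then check hF = ψ·hV(T) + (1−ψ)·hL(T).
  T = 316.9 K: K = (1.830, 0.763, 0.195), RR gives ψ = 0.092, H_out = 3.416 kJ/mol
  T = 350.3 K: K = (3.042, 1.370, 0.388), RR gives ψ = 0.862, H_out = 36.760 kJ/mol
  T = 333.6 K: K = (2.390, 1.037, 0.280), RR gives ψ = 0.529, H_out = 22.151 kJ/mol
  T = 325.2 K: K = (2.097, 0.892, 0.234), RR gives ψ = 0.336, H_out = 13.753 kJ/mol
  T = 321.0 K: K = (1.959, 0.825, 0.214), RR gives ψ = 0.221, H_out = 8.874 kJ/mol
  T = 318.9 K: K = (1.892, 0.793, 0.204), RR gives ψ = 0.158, H_out = 6.181 kJ/mol
Linear interpolation between T = 316.9 (H_out = 3.416) and T = 318.9 (H_out = 6.181) on hF = 5.544 gives T ≈ 318.4 K, at which ψ = 0.14.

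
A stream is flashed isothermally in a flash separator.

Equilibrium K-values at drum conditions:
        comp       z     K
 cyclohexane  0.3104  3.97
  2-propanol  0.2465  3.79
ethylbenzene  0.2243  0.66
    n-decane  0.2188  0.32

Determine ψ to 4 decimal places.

Material balance + equilibrium reduce to Σ zᵢ(Kᵢ−1)/(1+ψ(Kᵢ−1)) = 0.
g(0) = ΣzᵢKᵢ − 1 = 1.3846 and g(1) = 1 − Σzᵢ/Kᵢ = -0.1668, so a root lies in (0, 1).
Iterate (Newton) starting at ψ = 0.59:
  ψ = 0.5900: g = 0.25099, g' = -0.9582 → ψ = 0.8519
  ψ = 0.8519: g = 0.00377, g' = -1.0110 → ψ = 0.8557
Converged at ψ = 0.8557.

ψ = 0.8557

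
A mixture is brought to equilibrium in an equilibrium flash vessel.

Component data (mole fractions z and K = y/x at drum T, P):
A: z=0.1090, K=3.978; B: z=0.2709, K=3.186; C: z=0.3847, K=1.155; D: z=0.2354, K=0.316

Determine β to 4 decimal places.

β = 0.8110

Material balance + equilibrium reduce to Σ zᵢ(Kᵢ−1)/(1+β(Kᵢ−1)) = 0.
Feasibility: ΣzᵢKᵢ = 1.8154, Σzᵢ/Kᵢ = 1.1904 — both > 1, two phases present.
Newton iteration, β⁰ = 0.5:
  β = 0.5000: g = 0.22399, g' = -0.7139 → β = 0.8138
  β = 0.8138: g = -0.00228, g' = -0.8176 → β = 0.8110
Converged at β = 0.8110.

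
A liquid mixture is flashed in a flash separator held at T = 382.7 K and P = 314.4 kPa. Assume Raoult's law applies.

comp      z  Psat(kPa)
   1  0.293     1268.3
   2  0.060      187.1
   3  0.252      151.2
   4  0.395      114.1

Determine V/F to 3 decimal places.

Raoult's law: Kᵢ = Pᵢˢᵃᵗ/P = Pᵢˢᵃᵗ/314.4.
  K_1 = 1268.3/314.4 = 4.03403, K_2 = 187.1/314.4 = 0.59510, K_3 = 151.2/314.4 = 0.48092, K_4 = 114.1/314.4 = 0.36291
Iterate (Newton) starting at V/F = 0.5:
  V/F = 0.500: g = -0.2232, g' = -0.910 → V/F = 0.255
  V/F = 0.255: g = 0.0231, g' = -1.189 → V/F = 0.274
  V/F = 0.274: g = 0.0004, g' = -1.144 → V/F = 0.275
Converged at V/F = 0.275.

V/F = 0.275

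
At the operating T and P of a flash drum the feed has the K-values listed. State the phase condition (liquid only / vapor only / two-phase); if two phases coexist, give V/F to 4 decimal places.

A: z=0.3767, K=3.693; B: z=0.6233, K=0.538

ΣzᵢKᵢ = 1.7265; Σzᵢ/Kᵢ = 1.2606.
Both exceed 1, so a two-phase solution exists.
Rachford–Rice: g(ψ) = Σ zᵢ(Kᵢ−1)/(1+ψ(Kᵢ−1)) = 0.
Newton–Raphson from ψ = 0.68:
  ψ = 0.6800: g = -0.06156, g' = -0.6236 → ψ = 0.5813
  ψ = 0.5813: g = 0.00175, g' = -0.6638 → ψ = 0.5839
Converged at ψ = 0.5839.

two-phase, V/F = 0.5839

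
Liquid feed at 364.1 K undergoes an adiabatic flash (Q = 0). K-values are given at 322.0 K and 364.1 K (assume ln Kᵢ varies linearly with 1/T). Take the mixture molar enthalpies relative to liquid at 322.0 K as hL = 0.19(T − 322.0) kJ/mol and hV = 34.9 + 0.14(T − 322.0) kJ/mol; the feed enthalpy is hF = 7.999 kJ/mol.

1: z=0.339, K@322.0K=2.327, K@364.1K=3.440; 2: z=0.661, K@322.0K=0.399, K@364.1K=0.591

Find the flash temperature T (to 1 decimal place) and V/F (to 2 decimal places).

Adiabatic flash: solve Rachford–Rice at each trial T, then check hF = ψ·hV(T) + (1−ψ)·hL(T).
  T = 322.0 K: K = (2.327, 0.399), RR gives ψ = 0.066, H_out = 2.301 kJ/mol
  T = 364.1 K: K = (3.440, 0.591), RR gives ψ = 0.558, H_out = 26.297 kJ/mol
  T = 343.1 K: K = (2.865, 0.492), RR gives ψ = 0.312, H_out = 14.585 kJ/mol
  T = 332.6 K: K = (2.592, 0.445), RR gives ψ = 0.195, H_out = 8.721 kJ/mol
  T = 327.3 K: K = (2.458, 0.422), RR gives ψ = 0.133, H_out = 5.603 kJ/mol
  T = 330.0 K: K = (2.526, 0.433), RR gives ψ = 0.165, H_out = 7.210 kJ/mol
  T = 331.3 K: K = (2.559, 0.439), RR gives ψ = 0.180, H_out = 7.969 kJ/mol
Linear interpolation between T = 331.3 (H_out = 7.969) and T = 332.6 (H_out = 8.721) on hF = 7.999 gives T ≈ 331.4 K, at which ψ = 0.18.

T = 331.4 K, V/F = 0.18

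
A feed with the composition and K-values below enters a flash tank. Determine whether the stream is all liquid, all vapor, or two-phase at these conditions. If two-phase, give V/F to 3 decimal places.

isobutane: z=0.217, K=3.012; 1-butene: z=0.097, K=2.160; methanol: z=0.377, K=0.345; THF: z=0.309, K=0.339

ΣzᵢKᵢ = 1.098; Σzᵢ/Kᵢ = 2.121.
Both exceed 1, so a two-phase solution exists.
Let ψ = V/F and solve Σ zᵢ(Kᵢ−1)/(1+ψ(Kᵢ−1)) = 0.
Newton–Raphson from ψ = 0.38:
  ψ = 0.380: g = -0.2760, g' = -0.872 → ψ = 0.064
  ψ = 0.064: g = 0.0209, g' = -1.127 → ψ = 0.082
  ψ = 0.082: g = 0.0004, g' = -1.087 → ψ = 0.083
Converged at ψ = 0.083.

two-phase, V/F = 0.083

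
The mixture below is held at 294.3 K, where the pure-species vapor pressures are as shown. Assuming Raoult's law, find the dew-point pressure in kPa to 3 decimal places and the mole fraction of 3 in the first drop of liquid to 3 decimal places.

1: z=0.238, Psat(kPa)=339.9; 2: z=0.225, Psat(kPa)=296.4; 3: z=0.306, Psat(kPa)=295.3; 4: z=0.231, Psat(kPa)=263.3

At the dew point ψ → 1, so Σzᵢ/Kᵢ = 1 with Kᵢ = Pᵢˢᵃᵗ/P ⇒ 1/P = Σzᵢ/Pᵢˢᵃᵗ.
1/P = 0.238/339.9 + 0.225/296.4 + 0.306/295.3 + 0.231/263.3 = 0.003373 ⇒ P = 296.483 kPa
xᵢ = zᵢP/Pᵢˢᵃᵗ ⇒ x_3 = 0.306·296.483/295.3 = 0.307

Pdew = 296.483 kPa, x_3 = 0.307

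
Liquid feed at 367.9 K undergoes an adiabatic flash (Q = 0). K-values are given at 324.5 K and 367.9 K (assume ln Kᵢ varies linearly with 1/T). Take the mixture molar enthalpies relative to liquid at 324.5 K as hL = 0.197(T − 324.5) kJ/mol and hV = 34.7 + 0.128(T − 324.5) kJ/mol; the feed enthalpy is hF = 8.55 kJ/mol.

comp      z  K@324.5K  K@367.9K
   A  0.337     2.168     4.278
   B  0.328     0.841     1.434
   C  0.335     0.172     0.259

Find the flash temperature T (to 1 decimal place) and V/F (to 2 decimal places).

Adiabatic flash: solve Rachford–Rice at each trial T, then check hF = ψ·hV(T) + (1−ψ)·hL(T).
  T = 324.5 K: K = (2.168, 0.841, 0.172), RR gives ψ = 0.095, H_out = 3.312 kJ/mol
  T = 367.9 K: K = (4.278, 1.434, 0.259), RR gives ψ = 0.636, H_out = 28.719 kJ/mol
  T = 346.2 K: K = (3.111, 1.117, 0.214), RR gives ψ = 0.443, H_out = 18.979 kJ/mol
  T = 335.4 K: K = (2.614, 0.974, 0.193), RR gives ψ = 0.301, H_out = 12.377 kJ/mol
  T = 329.9 K: K = (2.382, 0.906, 0.182), RR gives ψ = 0.208, H_out = 8.207 kJ/mol
  T = 332.6 K: K = (2.495, 0.939, 0.187), RR gives ψ = 0.256, H_out = 10.340 kJ/mol
  T = 331.2 K: K = (2.436, 0.922, 0.185), RR gives ψ = 0.232, H_out = 9.257 kJ/mol
Linear interpolation between T = 329.9 (H_out = 8.207) and T = 331.2 (H_out = 9.257) on hF = 8.55 gives T ≈ 330.3 K, at which ψ = 0.22.

T = 330.3 K, V/F = 0.22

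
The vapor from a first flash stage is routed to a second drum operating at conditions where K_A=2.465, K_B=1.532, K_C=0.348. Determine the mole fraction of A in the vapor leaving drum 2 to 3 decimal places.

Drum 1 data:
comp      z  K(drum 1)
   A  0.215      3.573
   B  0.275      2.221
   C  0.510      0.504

Drum 1:
Newton iteration, ψ₁⁰ = 0.57:
  ψ₁ = 0.570: g = 0.0696, g' = -0.620 → ψ₁ = 0.682
  ψ₁ = 0.682: g = 0.0016, g' = -0.596 → ψ₁ = 0.685
Converged at ψ₁ = 0.685.
Drum-1 compositions:
  A: x = 0.078, y = 0.278
  B: x = 0.150, y = 0.333
  C: x = 0.772, y = 0.389
Drum-2 feed = drum-1 vapor: z₂ = (0.2781, 0.3326, 0.3893).
Drum 2:
Newton iteration, ψ₂⁰ = 0.54:
  ψ₂ = 0.540: g = -0.0268, g' = -0.637 → ψ₂ = 0.498
  ψ₂ = 0.498: g = -0.0004, g' = -0.621 → ψ₂ = 0.497
Converged at ψ₂ = 0.497.
  A: x = 0.161, y = 0.397
  B: x = 0.263, y = 0.403
  C: x = 0.576, y = 0.200

y_A (drum 2) = 0.397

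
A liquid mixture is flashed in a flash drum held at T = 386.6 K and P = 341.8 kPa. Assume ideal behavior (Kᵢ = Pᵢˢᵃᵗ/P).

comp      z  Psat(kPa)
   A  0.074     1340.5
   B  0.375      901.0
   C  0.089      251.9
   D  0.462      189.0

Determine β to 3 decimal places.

Raoult's law: Kᵢ = Pᵢˢᵃᵗ/P = Pᵢˢᵃᵗ/341.8.
  K_A = 1340.5/341.8 = 3.92188, K_B = 901.0/341.8 = 2.63604, K_C = 251.9/341.8 = 0.73698, K_D = 189.0/341.8 = 0.55295
Material balance + equilibrium reduce to Σ zᵢ(Kᵢ−1)/(1+β(Kᵢ−1)) = 0.
Check two-phase: ΣzᵢKᵢ = 1.600 > 1 and Σzᵢ/Kᵢ = 1.117 > 1, so g(0) = 0.600 > 0 and g(1) = -0.117 < 0.
Newton–Raphson from β = 0.56:
  β = 0.560: g = 0.0992, g' = -0.537 → β = 0.745
  β = 0.745: g = 0.0059, g' = -0.484 → β = 0.757
Converged at β = 0.757.

β = 0.757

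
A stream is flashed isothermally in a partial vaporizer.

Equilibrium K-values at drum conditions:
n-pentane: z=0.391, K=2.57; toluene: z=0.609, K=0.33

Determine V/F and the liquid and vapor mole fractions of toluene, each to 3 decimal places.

Binary case is linear: z₁(K₁−1)(1+V/F(K₂−1)) + z₂(K₂−1)(1+V/F(K₁−1)) = 0
⇒ V/F = [z₁(K₁−1)+z₂(K₂−1)] / [−(K₁−1)(K₂−1)] = 0.2058/1.0519 = 0.196
Compositions from xᵢ = zᵢ/(1+V/F(Kᵢ−1)), yᵢ = Kᵢxᵢ:
  n-pentane: x = 0.299, y = 0.769
  toluene: x = 0.701, y = 0.231

V/F = 0.196, x_toluene = 0.701, y_toluene = 0.231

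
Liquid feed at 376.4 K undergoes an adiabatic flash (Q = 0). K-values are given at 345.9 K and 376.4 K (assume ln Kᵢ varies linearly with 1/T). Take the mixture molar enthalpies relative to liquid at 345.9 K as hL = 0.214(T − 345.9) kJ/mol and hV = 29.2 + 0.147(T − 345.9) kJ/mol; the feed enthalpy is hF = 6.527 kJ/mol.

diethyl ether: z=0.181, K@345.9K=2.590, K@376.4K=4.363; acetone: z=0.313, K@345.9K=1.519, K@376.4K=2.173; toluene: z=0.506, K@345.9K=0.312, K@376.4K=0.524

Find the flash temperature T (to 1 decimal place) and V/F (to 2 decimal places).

T = 348.8 K, V/F = 0.20

Adiabatic flash: solve Rachford–Rice at each trial T, then check hF = ψ·hV(T) + (1−ψ)·hL(T).
  T = 345.9 K: K = (2.590, 1.519, 0.312), RR gives ψ = 0.142, H_out = 4.158 kJ/mol
  T = 376.4 K: K = (4.363, 2.173, 0.524), RR gives ψ = 0.739, H_out = 26.584 kJ/mol
  T = 361.1 K: K = (3.396, 1.830, 0.408), RR gives ψ = 0.435, H_out = 15.516 kJ/mol
  T = 353.5 K: K = (2.974, 1.670, 0.358), RR gives ψ = 0.295, H_out = 10.101 kJ/mol
  T = 349.7 K: K = (2.778, 1.594, 0.334), RR gives ψ = 0.222, H_out = 7.229 kJ/mol
  T = 347.8 K: K = (2.683, 1.556, 0.323), RR gives ψ = 0.183, H_out = 5.723 kJ/mol
Linear interpolation between T = 347.8 (H_out = 5.723) and T = 349.7 (H_out = 7.229) on hF = 6.527 gives T ≈ 348.8 K, at which ψ = 0.20.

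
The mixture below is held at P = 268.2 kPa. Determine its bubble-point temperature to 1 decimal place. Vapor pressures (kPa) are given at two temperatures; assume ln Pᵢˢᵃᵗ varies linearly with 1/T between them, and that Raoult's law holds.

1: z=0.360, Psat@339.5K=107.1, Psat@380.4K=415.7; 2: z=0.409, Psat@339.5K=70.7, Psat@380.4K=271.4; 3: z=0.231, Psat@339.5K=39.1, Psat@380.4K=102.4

T = 378.4 K

Bubble-point temperature: ΣzᵢPᵢˢᵃᵗ(T) = P. Interpolate ln Pᵢˢᵃᵗ = aᵢ + bᵢ/T.
  T = 339.5 K: ΣzᵢPᵢˢᵃᵗ = 76.50 kPa
  T = 380.4 K: ΣzᵢPᵢˢᵃᵗ = 284.31 kPa
  T = 359.9 K: ΣzᵢPᵢˢᵃᵗ = 152.58 kPa
  T = 370.1 K: ΣzᵢPᵢˢᵃᵗ = 209.69 kPa
  T = 375.2 K: ΣzᵢPᵢˢᵃᵗ = 244.30 kPa
  T = 377.8 K: ΣzᵢPᵢˢᵃᵗ = 263.68 kPa
Interpolating between 377.8 K and 380.4 K gives T ≈ 378.4 K.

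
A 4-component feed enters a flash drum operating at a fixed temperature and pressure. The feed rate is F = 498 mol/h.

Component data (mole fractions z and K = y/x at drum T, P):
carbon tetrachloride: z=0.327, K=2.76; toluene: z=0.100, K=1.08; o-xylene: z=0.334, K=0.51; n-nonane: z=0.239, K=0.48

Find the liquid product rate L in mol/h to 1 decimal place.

L = 311.6 mol/h

Let ψ = V/F and solve Σ zᵢ(Kᵢ−1)/(1+ψ(Kᵢ−1)) = 0.
g(0) = ΣzᵢKᵢ − 1 = 0.296 and g(1) = 1 − Σzᵢ/Kᵢ = -0.364, so a root lies in (0, 1).
Newton iteration, ψ⁰ = 0.5:
  ψ = 0.500: g = -0.0709, g' = -0.546 → ψ = 0.370
  ψ = 0.370: g = 0.0025, g' = -0.591 → ψ = 0.374
Converged at ψ = 0.374.
Then V = ψ·F = 0.3743·498 = 186.4 mol/h and L = F − V = 311.6 mol/h.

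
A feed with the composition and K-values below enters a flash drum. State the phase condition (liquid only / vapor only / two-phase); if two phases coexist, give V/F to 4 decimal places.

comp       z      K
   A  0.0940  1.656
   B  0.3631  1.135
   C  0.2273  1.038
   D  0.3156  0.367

liquid only

ΣzᵢKᵢ = 0.9195; Σzᵢ/Kᵢ = 1.4556.
Since ΣzᵢKᵢ < 1 the mixture is below its bubble point — single liquid phase.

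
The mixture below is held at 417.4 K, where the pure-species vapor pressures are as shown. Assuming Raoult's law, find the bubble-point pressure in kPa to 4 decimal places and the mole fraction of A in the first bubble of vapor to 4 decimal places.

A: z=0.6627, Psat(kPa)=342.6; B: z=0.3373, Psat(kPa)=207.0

Pbub = 296.8621 kPa, y_A = 0.7648

At the bubble point ψ → 0, so ΣzᵢKᵢ = 1 with Kᵢ = Pᵢˢᵃᵗ/P ⇒ P = ΣzᵢPᵢˢᵃᵗ.
P = 0.6627·342.6 + 0.3373·207.0 = 296.8621 kPa
yᵢ = zᵢPᵢˢᵃᵗ/P ⇒ y_A = 0.6627·342.6/296.8621 = 0.7648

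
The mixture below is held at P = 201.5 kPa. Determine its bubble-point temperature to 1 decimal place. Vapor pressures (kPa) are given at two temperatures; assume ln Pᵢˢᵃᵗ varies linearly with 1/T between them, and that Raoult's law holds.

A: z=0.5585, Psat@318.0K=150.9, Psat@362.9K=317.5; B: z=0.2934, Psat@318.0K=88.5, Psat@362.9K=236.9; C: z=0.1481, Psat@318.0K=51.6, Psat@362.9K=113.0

T = 346.6 K

Bubble-point temperature: ΣzᵢPᵢˢᵃᵗ(T) = P. Interpolate ln Pᵢˢᵃᵗ = aᵢ + bᵢ/T.
  T = 318.0 K: ΣzᵢPᵢˢᵃᵗ = 117.89 kPa
  T = 362.9 K: ΣzᵢPᵢˢᵃᵗ = 263.57 kPa
  T = 340.4 K: ΣzᵢPᵢˢᵃᵗ = 180.61 kPa
  T = 351.6 K: ΣzᵢPᵢˢᵃᵗ = 219.26 kPa
  T = 346.0 K: ΣzᵢPᵢˢᵃᵗ = 199.29 kPa
  T = 348.8 K: ΣzᵢPᵢˢᵃᵗ = 209.11 kPa
Interpolating between 346.0 K and 348.8 K gives T ≈ 346.6 K.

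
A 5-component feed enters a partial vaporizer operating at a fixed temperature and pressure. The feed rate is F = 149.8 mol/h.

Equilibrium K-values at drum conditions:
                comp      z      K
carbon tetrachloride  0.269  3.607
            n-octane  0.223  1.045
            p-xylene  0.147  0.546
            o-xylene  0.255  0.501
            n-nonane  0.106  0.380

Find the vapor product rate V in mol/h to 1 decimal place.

Let β = V/F and solve Σ zᵢ(Kᵢ−1)/(1+β(Kᵢ−1)) = 0.
Feasibility: ΣzᵢKᵢ = 1.452, Σzᵢ/Kᵢ = 1.345 — both > 1, two phases present.
Newton–Raphson from β = 0.33:
  β = 0.330: g = 0.0734, g' = -0.726 → β = 0.431
  β = 0.431: g = 0.0052, g' = -0.632 → β = 0.439
Converged at β = 0.439.
Then V = β·F = 0.4394·149.8 = 65.8 mol/h and L = F − V = 84.0 mol/h.

V = 65.8 mol/h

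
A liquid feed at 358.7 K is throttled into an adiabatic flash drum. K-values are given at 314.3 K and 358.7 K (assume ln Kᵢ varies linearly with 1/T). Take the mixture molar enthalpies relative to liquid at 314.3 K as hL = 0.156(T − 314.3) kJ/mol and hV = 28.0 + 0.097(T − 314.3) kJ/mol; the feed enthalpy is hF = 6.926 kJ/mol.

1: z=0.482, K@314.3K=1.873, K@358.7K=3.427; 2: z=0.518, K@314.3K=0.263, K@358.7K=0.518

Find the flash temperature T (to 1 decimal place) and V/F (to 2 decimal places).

T = 321.5 K, V/F = 0.21

Adiabatic flash: solve Rachford–Rice at each trial T, then check hF = ψ·hV(T) + (1−ψ)·hL(T).
  T = 314.3 K: K = (1.873, 0.263), RR gives ψ = 0.061, H_out = 1.698 kJ/mol
  T = 358.7 K: K = (3.427, 0.518), RR gives ψ = 0.787, H_out = 26.890 kJ/mol
  T = 336.5 K: K = (2.585, 0.377), RR gives ψ = 0.447, H_out = 15.402 kJ/mol
  T = 325.4 K: K = (2.212, 0.317), RR gives ψ = 0.278, H_out = 9.346 kJ/mol
  T = 319.9 K: K = (2.040, 0.289), RR gives ψ = 0.180, H_out = 5.863 kJ/mol
  T = 322.6 K: K = (2.124, 0.303), RR gives ψ = 0.230, H_out = 7.631 kJ/mol
  T = 321.2 K: K = (2.080, 0.296), RR gives ψ = 0.205, H_out = 6.730 kJ/mol
Linear interpolation between T = 321.2 (H_out = 6.730) and T = 322.6 (H_out = 7.631) on hF = 6.926 gives T ≈ 321.5 K, at which ψ = 0.21.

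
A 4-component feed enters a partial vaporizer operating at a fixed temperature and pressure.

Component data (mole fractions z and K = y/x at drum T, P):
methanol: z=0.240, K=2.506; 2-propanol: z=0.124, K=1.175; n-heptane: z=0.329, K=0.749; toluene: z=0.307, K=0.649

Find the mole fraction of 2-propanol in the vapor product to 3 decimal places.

y_2-propanol = 0.134

Material balance + equilibrium reduce to Σ zᵢ(Kᵢ−1)/(1+V/F(Kᵢ−1)) = 0.
Check two-phase: ΣzᵢKᵢ = 1.193 > 1 and Σzᵢ/Kᵢ = 1.114 > 1, so g(0) = 0.193 > 0 and g(1) = -0.114 < 0.
Iterate (Newton) starting at V/F = 0.5:
  V/F = 0.500: g = 0.0010, g' = -0.263 → V/F = 0.504
Converged at V/F = 0.504.
Compositions from xᵢ = zᵢ/(1+V/F(Kᵢ−1)), yᵢ = Kᵢxᵢ:
  methanol: x = 0.136, y = 0.342
  2-propanol: x = 0.114, y = 0.134
  n-heptane: x = 0.377, y = 0.282
  toluene: x = 0.373, y = 0.242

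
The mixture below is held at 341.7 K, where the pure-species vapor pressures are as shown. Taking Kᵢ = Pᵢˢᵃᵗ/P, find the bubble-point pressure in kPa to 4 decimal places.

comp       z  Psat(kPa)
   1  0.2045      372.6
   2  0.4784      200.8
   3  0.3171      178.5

At the bubble point ψ → 0, so ΣzᵢKᵢ = 1 with Kᵢ = Pᵢˢᵃᵗ/P ⇒ P = ΣzᵢPᵢˢᵃᵗ.
P = 0.2045·372.6 + 0.4784·200.8 + 0.3171·178.5 = 228.8618 kPa

Pbub = 228.8618 kPa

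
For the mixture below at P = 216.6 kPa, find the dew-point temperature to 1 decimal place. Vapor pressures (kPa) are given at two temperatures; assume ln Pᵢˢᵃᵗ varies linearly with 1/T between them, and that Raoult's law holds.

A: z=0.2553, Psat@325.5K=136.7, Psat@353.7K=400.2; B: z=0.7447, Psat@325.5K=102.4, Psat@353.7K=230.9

T = 347.4 K

Dew-point temperature: Σzᵢ·P/Pᵢˢᵃᵗ(T) = 1. Interpolate ln Pᵢˢᵃᵗ = aᵢ + bᵢ/T.
  T = 325.5 K: ΣzᵢP/Pᵢˢᵃᵗ = 1.9797
  T = 353.7 K: ΣzᵢP/Pᵢˢᵃᵗ = 0.8368
  T = 339.6 K: ΣzᵢP/Pᵢˢᵃᵗ = 1.2627
  T = 346.6 K: ΣzᵢP/Pᵢˢᵃᵗ = 1.0248
  T = 350.1 K: ΣzᵢP/Pᵢˢᵃᵗ = 0.9263
  T = 348.4 K: ΣzᵢP/Pᵢˢᵃᵗ = 0.9726
  T = 347.5 K: ΣzᵢP/Pᵢˢᵃᵗ = 0.9983
Interpolating between 346.6 K and 347.5 K gives T ≈ 347.4 K.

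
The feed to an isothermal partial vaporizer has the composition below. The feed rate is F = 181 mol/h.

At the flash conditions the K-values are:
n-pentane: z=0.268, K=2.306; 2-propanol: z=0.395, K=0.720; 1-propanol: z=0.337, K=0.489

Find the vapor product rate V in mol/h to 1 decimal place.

Let β = V/F and solve Σ zᵢ(Kᵢ−1)/(1+β(Kᵢ−1)) = 0.
Check two-phase: ΣzᵢKᵢ = 1.067 > 1 and Σzᵢ/Kᵢ = 1.354 > 1, so g(0) = 0.067 > 0 and g(1) = -0.354 < 0.
Newton iteration, β⁰ = 0.5:
  β = 0.500: g = -0.1482, g' = -0.368 → β = 0.097
  β = 0.097: g = 0.0156, g' = -0.490 → β = 0.129
  β = 0.129: g = 0.0003, g' = -0.469 → β = 0.130
Converged at β = 0.130.
Then V = β·F = 0.1299·181 = 23.5 mol/h and L = F − V = 157.5 mol/h.

V = 23.5 mol/h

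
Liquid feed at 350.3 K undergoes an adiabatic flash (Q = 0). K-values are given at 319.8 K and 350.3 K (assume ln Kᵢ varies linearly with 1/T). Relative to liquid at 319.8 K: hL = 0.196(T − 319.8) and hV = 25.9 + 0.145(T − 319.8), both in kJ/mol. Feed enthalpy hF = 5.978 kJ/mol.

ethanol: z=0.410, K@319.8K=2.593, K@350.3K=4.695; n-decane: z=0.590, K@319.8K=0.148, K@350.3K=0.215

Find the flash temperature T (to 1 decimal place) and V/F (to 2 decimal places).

Adiabatic flash: solve Rachford–Rice at each trial T, then check hF = ψ·hV(T) + (1−ψ)·hL(T).
  T = 319.8 K: K = (2.593, 0.148), RR gives ψ = 0.111, H_out = 2.871 kJ/mol
  T = 350.3 K: K = (4.695, 0.215), RR gives ψ = 0.363, H_out = 14.806 kJ/mol
  T = 335.1 K: K = (3.540, 0.180), RR gives ψ = 0.268, H_out = 9.724 kJ/mol
  T = 327.5 K: K = (3.044, 0.164), RR gives ψ = 0.202, H_out = 6.651 kJ/mol
  T = 323.6 K: K = (2.809, 0.156), RR gives ψ = 0.159, H_out = 4.844 kJ/mol
  T = 325.6 K: K = (2.928, 0.160), RR gives ψ = 0.182, H_out = 5.795 kJ/mol
Linear interpolation between T = 325.6 (H_out = 5.795) and T = 327.5 (H_out = 6.651) on hF = 5.978 gives T ≈ 326.0 K, at which ψ = 0.19.

T = 326.0 K, V/F = 0.19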